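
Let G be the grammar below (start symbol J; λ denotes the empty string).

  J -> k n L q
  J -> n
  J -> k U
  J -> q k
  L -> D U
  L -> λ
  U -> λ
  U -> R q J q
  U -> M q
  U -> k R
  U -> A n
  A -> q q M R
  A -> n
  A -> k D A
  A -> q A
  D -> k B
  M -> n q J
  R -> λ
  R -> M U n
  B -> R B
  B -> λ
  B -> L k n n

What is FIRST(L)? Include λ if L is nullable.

From L -> D U: add FIRST(D) = { k }.
L -> λ contributes λ.
Union: FIRST(L) = { k, λ }.

{ k, λ }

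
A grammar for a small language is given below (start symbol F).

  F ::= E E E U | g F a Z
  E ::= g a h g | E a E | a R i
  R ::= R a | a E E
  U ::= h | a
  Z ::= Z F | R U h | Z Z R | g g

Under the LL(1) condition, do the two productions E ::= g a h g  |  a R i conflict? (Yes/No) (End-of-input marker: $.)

No

FIRST(g a h g) = { g } and FIRST(a R i) = { a }.
The FIRST sets are disjoint and neither alternative is nullable — no conflict.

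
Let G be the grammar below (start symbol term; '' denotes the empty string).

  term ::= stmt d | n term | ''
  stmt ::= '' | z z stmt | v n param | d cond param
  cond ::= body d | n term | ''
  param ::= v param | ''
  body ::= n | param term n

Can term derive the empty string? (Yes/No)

Yes

term has an ''-production, so term ⇒ ''.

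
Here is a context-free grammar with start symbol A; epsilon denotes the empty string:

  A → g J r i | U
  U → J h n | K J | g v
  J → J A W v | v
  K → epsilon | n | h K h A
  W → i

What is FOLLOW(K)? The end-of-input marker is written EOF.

{ h, v }

In U → K J: add FIRST(J) = { v }.
In K → h K h A: add FIRST(h A) = { h }.
Union: FOLLOW(K) = { h, v }.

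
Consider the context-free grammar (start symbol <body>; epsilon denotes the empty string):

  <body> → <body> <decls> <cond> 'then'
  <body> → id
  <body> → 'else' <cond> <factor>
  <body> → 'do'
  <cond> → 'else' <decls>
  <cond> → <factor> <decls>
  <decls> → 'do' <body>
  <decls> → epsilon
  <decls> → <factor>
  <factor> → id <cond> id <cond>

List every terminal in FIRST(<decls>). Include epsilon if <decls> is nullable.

<decls> → 'do' <body> contributes {'do'}.
<decls> → epsilon contributes epsilon.
From <decls> → <factor>: add FIRST(<factor>) = { id }.
Union: FIRST(<decls>) = { 'do', id, epsilon }.

{ 'do', id, epsilon }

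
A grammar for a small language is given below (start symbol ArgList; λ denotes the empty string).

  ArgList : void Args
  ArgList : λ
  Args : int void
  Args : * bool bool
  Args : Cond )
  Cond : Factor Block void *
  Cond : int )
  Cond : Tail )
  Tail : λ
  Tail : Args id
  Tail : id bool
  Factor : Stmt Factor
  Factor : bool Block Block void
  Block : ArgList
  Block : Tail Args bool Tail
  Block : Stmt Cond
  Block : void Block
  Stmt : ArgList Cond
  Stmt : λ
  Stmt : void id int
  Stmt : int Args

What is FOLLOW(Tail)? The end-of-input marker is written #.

In Cond : Tail ): add FIRST()) = { ) }.
In Block : Tail Args bool Tail: add FIRST(Args bool Tail) = { ), *, bool, id, int, void }.
In Block : Tail Args bool Tail: Tail is at the end, add FOLLOW(Block) = { ), *, bool, id, int, void }.
Union: FOLLOW(Tail) = { ), *, bool, id, int, void }.

{ ), *, bool, id, int, void }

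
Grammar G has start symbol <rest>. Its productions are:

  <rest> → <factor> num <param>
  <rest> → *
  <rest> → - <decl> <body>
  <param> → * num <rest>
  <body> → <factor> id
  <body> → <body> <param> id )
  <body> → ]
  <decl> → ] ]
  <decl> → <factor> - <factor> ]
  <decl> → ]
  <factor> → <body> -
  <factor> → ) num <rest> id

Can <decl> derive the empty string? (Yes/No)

No nonterminal in this grammar is nullable.
No production of <decl> has an RHS whose symbols are all nullable, so <decl> is not nullable.

No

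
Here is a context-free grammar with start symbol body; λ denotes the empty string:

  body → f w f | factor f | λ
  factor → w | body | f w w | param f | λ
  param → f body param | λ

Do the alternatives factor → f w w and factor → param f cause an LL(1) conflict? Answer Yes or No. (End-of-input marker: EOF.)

Yes

FIRST(f w w) = { f } and FIRST(param f) = { f }.
Both contain f, so the two alternatives are not disjoint — LL(1) conflict.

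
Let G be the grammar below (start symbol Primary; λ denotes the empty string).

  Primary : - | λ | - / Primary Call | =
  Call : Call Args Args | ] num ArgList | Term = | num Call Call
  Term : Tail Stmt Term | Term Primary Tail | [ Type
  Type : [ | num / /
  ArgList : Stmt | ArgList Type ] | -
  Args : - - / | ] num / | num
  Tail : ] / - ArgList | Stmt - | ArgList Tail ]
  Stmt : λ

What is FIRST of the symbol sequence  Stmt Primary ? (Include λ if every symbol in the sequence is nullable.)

Add FIRST(Stmt)\{λ} = {  }; Stmt is nullable, continue.
Add FIRST(Primary)\{λ} = { -, = }; Primary is nullable, continue.
Every symbol is nullable, so include λ.

{ -, =, λ }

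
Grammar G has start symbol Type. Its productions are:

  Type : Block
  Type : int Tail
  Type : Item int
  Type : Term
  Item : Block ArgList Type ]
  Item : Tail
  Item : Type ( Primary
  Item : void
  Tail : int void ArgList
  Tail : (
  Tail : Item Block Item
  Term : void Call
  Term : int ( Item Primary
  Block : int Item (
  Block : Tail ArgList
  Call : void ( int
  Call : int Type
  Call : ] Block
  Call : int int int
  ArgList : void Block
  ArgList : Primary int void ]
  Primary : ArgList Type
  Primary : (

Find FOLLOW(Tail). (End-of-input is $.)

In Type : int Tail: Tail is at the end, add FOLLOW(Type) = { $, (, ], int, void }.
In Item : Tail: Tail is at the end, add FOLLOW(Item) = { $, (, ], int, void }.
In Block : Tail ArgList: add FIRST(ArgList) = { (, void }.
Union: FOLLOW(Tail) = { $, (, ], int, void }.

{ $, (, ], int, void }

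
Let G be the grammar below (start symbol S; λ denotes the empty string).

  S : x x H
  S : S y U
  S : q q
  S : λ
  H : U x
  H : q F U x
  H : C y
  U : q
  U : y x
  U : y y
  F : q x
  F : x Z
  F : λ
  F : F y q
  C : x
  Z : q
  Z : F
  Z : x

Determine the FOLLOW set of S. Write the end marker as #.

S is the start symbol, so # ∈ FOLLOW(S).
In S : S y U: add FIRST(y U) = { y }.
Union: FOLLOW(S) = { #, y }.

{ #, y }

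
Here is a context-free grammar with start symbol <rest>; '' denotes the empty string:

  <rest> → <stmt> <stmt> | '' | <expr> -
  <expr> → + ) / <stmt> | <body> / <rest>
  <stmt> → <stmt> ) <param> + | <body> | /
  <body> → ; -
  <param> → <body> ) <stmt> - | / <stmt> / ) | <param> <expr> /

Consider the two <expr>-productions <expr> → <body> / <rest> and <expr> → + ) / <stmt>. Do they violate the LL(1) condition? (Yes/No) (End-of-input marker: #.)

No

FIRST(<body> / <rest>) = { ; } and FIRST(+ ) / <stmt>) = { + }.
The FIRST sets are disjoint and neither alternative is nullable — no conflict.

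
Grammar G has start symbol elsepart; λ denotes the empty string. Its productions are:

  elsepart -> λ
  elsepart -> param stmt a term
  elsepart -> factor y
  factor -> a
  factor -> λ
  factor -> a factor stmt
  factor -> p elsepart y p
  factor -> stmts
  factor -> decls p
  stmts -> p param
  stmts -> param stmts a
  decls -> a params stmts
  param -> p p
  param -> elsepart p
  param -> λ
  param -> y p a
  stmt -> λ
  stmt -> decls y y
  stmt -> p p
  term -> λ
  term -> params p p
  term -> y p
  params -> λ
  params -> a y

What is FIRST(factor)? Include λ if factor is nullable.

{ a, p, y, λ }

factor -> a contributes {a}.
factor -> λ contributes λ.
factor -> a factor stmt contributes {a}.
factor -> p elsepart y p contributes {p}.
From factor -> stmts: add FIRST(stmts) = { a, p, y }.
From factor -> decls p: add FIRST(decls) = { a }.
Union: FIRST(factor) = { a, p, y, λ }.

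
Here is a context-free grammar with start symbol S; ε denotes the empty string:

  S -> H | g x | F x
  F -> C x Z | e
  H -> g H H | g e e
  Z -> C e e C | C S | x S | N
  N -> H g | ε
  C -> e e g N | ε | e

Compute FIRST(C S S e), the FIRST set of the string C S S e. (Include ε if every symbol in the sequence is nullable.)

{ e, g, x }

Add FIRST(C)\{ε} = { e }; C is nullable, continue.
Add FIRST(S) = { e, g, x }; S is not nullable, stop.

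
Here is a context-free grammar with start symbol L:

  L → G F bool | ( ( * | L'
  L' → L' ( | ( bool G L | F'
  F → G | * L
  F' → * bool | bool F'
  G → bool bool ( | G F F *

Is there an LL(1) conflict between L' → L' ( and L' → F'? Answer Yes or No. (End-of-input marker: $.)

FIRST(L' () = { (, *, bool } and FIRST(F') = { *, bool }.
Both contain *, so the two alternatives are not disjoint — LL(1) conflict.

Yes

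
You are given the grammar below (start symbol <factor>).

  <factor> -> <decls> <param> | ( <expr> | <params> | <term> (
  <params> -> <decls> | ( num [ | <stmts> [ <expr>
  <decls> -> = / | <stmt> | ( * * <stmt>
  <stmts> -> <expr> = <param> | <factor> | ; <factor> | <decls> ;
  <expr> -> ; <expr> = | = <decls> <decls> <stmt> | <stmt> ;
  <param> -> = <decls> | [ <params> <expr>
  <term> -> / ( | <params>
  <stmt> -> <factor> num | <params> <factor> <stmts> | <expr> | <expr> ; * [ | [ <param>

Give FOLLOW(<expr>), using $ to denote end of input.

In <factor> -> ( <expr>: <expr> is at the end, add FOLLOW(<factor>) = { $, (, /, ;, =, [, num }.
In <params> -> <stmts> [ <expr>: <expr> is at the end, add FOLLOW(<params>) = { $, (, /, ;, =, [, num }.
In <stmts> -> <expr> = <param>: add FIRST(= <param>) = { = }.
In <expr> -> ; <expr> =: add FIRST(=) = { = }.
In <param> -> [ <params> <expr>: <expr> is at the end, add FOLLOW(<param>) = { $, (, /, ;, =, [, num }.
In <stmt> -> <expr>: <expr> is at the end, add FOLLOW(<stmt>) = { $, (, /, ;, =, [, num }.
In <stmt> -> <expr> ; * [: add FIRST(; * [) = { ; }.
Union: FOLLOW(<expr>) = { $, (, /, ;, =, [, num }.

{ $, (, /, ;, =, [, num }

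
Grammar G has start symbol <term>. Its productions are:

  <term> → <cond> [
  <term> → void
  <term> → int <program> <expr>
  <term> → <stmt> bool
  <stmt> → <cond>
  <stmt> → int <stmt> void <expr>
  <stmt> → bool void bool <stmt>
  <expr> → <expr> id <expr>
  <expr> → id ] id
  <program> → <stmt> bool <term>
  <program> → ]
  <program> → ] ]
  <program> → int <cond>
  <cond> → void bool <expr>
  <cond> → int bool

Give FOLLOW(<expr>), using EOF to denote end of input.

{ EOF, [, bool, id, void }

In <term> → int <program> <expr>: <expr> is at the end, add FOLLOW(<term>) = { EOF, id }.
In <stmt> → int <stmt> void <expr>: <expr> is at the end, add FOLLOW(<stmt>) = { bool, void }.
In <expr> → <expr> id <expr>: add FIRST(id <expr>) = { id }.
In <expr> → <expr> id <expr>: <expr> is at the end, add FOLLOW(<expr>) = { EOF, [, bool, id, void }.
In <cond> → void bool <expr>: <expr> is at the end, add FOLLOW(<cond>) = { [, bool, id, void }.
Union: FOLLOW(<expr>) = { EOF, [, bool, id, void }.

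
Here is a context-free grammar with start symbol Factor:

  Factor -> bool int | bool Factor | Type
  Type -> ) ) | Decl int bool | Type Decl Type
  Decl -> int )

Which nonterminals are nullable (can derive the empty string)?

No nonterminal has an empty production or an RHS whose symbols are all nullable.

{ } (none)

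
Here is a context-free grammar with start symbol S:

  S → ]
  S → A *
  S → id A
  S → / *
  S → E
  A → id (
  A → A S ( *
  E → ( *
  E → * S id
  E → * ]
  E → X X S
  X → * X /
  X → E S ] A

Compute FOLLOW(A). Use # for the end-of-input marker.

{ #, (, *, /, ], id }

In S → A *: add FIRST(*) = { * }.
In S → id A: A is at the end, add FOLLOW(S) = { #, (, *, /, ], id }.
In A → A S ( *: add FIRST(S ( *) = { (, *, /, ], id }.
In X → E S ] A: A is at the end, add FOLLOW(X) = { (, *, /, ], id }.
Union: FOLLOW(A) = { #, (, *, /, ], id }.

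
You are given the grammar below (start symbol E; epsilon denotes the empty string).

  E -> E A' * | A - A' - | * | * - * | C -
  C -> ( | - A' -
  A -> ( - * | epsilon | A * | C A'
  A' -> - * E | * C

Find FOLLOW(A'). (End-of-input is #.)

In E -> E A' *: add FIRST(*) = { * }.
In E -> A - A' -: add FIRST(-) = { - }.
In C -> - A' -: add FIRST(-) = { - }.
In A -> C A': A' is at the end, add FOLLOW(A) = { *, - }.
Union: FOLLOW(A') = { *, - }.

{ *, - }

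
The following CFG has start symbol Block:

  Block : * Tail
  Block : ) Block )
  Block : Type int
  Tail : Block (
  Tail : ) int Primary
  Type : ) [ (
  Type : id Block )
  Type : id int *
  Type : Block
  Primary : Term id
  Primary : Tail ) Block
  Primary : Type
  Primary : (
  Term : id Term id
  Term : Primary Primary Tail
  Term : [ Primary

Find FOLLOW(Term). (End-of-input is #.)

{ id }

In Primary : Term id: add FIRST(id) = { id }.
In Term : id Term id: add FIRST(id) = { id }.
Union: FOLLOW(Term) = { id }.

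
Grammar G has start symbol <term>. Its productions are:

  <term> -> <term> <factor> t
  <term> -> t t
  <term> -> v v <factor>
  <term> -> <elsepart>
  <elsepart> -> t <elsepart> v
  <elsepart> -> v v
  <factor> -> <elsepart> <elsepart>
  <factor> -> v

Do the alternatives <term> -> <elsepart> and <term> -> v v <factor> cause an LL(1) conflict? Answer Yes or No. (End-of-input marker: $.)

FIRST(<elsepart>) = { t, v } and FIRST(v v <factor>) = { v }.
Both contain v, so the two alternatives are not disjoint — LL(1) conflict.

Yes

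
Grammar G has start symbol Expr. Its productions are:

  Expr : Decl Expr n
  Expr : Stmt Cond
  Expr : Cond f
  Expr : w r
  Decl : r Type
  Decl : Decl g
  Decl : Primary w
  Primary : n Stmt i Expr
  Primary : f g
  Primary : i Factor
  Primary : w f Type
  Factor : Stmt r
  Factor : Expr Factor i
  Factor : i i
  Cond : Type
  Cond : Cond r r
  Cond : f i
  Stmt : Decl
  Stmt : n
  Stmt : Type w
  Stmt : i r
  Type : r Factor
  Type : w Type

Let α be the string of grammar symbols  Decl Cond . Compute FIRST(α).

{ f, i, n, r, w }

Add FIRST(Decl) = { f, i, n, r, w }; Decl is not nullable, stop.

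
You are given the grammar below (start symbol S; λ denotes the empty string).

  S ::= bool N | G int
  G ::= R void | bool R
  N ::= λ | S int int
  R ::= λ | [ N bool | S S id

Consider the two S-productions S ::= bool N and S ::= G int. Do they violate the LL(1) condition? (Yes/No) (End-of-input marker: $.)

Yes

FIRST(bool N) = { bool } and FIRST(G int) = { [, bool, void }.
Both contain bool, so the two alternatives are not disjoint — LL(1) conflict.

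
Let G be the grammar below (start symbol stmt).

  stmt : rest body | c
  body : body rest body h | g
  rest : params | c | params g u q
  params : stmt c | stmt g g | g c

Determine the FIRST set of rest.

{ c, g }

From rest : params: add FIRST(params) = { c, g }.
rest : c contributes {c}.
From rest : params g u q: add FIRST(params) = { c, g }.
Union: FIRST(rest) = { c, g }.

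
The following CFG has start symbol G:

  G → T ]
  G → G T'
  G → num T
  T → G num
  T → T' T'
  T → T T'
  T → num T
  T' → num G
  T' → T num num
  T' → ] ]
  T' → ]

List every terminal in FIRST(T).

From T → G num: add FIRST(G) = { ], num }.
From T → T' T': add FIRST(T') = { ], num }.
From T → T T': add FIRST(T) = { ], num }.
T → num T contributes {num}.
Union: FIRST(T) = { ], num }.

{ ], num }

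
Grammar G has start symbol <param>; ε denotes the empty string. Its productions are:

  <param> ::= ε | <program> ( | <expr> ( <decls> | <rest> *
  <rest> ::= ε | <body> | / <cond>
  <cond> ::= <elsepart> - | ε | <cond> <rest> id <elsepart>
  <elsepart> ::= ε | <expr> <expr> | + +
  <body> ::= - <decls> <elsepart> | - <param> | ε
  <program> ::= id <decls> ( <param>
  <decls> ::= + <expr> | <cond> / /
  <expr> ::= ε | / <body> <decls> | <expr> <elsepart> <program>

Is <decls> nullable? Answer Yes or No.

Nullable nonterminals: <body>, <cond>, <elsepart>, <expr>, <param>, <rest>.
No production of <decls> has an RHS whose symbols are all nullable, so <decls> is not nullable.

No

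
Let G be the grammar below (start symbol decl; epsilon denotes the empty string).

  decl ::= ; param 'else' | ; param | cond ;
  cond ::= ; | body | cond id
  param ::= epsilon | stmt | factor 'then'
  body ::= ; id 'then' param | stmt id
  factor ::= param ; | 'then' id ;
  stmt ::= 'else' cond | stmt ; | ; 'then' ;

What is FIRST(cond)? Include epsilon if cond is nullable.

{ 'else', ; }

cond ::= ; contributes {;}.
From cond ::= body: add FIRST(body) = { 'else', ; }.
From cond ::= cond id: add FIRST(cond) = { 'else', ; }.
Union: FIRST(cond) = { 'else', ; }.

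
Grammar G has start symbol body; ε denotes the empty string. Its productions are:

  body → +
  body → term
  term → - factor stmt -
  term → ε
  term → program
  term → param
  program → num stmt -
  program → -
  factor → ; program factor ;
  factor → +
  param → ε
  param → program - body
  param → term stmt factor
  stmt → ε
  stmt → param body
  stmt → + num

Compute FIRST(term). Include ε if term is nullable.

term → - factor stmt - contributes {-}.
term → ε contributes ε.
From term → program: add FIRST(program) = { -, num }.
From term → param: add FIRST(param) = { +, -, ;, num, ε } (including ε since param is nullable).
Union: FIRST(term) = { +, -, ;, num, ε }.

{ +, -, ;, num, ε }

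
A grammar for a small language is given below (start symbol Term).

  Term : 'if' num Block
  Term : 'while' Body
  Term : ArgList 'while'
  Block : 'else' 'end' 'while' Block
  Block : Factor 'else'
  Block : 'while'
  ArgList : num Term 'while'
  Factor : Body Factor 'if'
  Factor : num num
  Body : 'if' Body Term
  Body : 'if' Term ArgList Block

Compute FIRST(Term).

{ 'if', 'while', num }

Term : 'if' num Block contributes {'if'}.
Term : 'while' Body contributes {'while'}.
From Term : ArgList 'while': add FIRST(ArgList) = { num }.
Union: FIRST(Term) = { 'if', 'while', num }.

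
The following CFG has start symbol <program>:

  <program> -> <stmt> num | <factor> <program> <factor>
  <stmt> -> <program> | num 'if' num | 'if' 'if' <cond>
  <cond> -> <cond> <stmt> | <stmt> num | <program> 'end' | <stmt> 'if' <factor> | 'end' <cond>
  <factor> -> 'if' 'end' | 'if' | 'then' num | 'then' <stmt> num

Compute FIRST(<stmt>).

{ 'if', 'then', num }

From <stmt> -> <program>: add FIRST(<program>) = { 'if', 'then', num }.
<stmt> -> num 'if' num contributes {num}.
<stmt> -> 'if' 'if' <cond> contributes {'if'}.
Union: FIRST(<stmt>) = { 'if', 'then', num }.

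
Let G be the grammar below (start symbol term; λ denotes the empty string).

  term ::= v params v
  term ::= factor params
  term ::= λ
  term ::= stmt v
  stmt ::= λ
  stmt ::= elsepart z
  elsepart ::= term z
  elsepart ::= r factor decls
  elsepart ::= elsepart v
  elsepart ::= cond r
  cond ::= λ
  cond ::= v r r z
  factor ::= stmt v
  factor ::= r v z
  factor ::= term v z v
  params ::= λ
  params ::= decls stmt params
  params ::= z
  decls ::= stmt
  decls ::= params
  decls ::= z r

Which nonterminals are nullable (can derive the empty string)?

{ cond, decls, params, stmt, term }

Directly nullable (have an λ-production): term, stmt, cond, params.
decls ::= stmt with every symbol nullable, so decls is nullable.
No other nonterminal has a production whose RHS symbols are all nullable.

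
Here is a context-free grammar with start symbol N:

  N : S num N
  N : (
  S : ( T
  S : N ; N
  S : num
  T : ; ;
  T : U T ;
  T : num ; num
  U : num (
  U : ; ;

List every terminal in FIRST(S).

S : ( T contributes {(}.
From S : N ; N: add FIRST(N) = { (, num }.
S : num contributes {num}.
Union: FIRST(S) = { (, num }.

{ (, num }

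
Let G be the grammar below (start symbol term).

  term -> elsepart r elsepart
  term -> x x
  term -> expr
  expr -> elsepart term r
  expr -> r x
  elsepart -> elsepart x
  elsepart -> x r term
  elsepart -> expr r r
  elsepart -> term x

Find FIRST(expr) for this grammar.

{ r, x }

From expr -> elsepart term r: add FIRST(elsepart) = { r, x }.
expr -> r x contributes {r}.
Union: FIRST(expr) = { r, x }.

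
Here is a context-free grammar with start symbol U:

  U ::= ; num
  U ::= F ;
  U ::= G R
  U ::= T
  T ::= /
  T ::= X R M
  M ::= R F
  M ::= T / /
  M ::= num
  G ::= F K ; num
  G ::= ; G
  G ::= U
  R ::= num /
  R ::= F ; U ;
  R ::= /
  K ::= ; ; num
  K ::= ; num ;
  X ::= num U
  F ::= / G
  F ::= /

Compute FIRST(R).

R ::= num / contributes {num}.
From R ::= F ; U ;: add FIRST(F) = { / }.
R ::= / contributes {/}.
Union: FIRST(R) = { /, num }.

{ /, num }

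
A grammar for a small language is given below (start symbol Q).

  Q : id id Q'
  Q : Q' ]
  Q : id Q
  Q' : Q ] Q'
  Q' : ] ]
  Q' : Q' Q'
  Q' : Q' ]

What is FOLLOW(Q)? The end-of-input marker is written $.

Q is the start symbol, so $ ∈ FOLLOW(Q).
In Q : id Q: Q is at the end, add FOLLOW(Q) = { $, ] }.
In Q' : Q ] Q': add FIRST(] Q') = { ] }.
Union: FOLLOW(Q) = { $, ] }.

{ $, ] }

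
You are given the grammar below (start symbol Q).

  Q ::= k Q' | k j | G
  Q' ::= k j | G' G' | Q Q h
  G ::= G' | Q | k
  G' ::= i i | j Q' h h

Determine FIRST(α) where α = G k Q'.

{ i, j, k }

Add FIRST(G) = { i, j, k }; G is not nullable, stop.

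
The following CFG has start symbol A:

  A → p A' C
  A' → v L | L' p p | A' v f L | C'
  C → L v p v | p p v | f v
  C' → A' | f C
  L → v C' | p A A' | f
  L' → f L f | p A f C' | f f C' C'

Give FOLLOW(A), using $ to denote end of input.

{ $, f, p, v }

A is the start symbol, so $ ∈ FOLLOW(A).
In L → p A A': add FIRST(A') = { f, p, v }.
In L' → p A f C': add FIRST(f C') = { f }.
Union: FOLLOW(A) = { $, f, p, v }.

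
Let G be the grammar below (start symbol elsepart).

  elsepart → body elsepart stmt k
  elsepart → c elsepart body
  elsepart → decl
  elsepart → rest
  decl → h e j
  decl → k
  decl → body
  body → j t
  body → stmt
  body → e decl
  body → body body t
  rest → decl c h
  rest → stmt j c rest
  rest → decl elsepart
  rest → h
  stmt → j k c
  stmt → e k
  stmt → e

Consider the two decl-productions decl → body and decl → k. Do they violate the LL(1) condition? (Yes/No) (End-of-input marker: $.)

No

FIRST(body) = { e, j } and FIRST(k) = { k }.
The FIRST sets are disjoint and neither alternative is nullable — no conflict.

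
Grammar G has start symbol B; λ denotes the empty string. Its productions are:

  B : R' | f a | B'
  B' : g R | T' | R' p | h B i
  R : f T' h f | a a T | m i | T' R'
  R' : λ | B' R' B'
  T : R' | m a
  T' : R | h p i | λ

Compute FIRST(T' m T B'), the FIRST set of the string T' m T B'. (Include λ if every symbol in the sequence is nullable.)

Add FIRST(T')\{λ} = { a, f, g, h, m, p }; T' is nullable, continue.
m is a terminal; add {m} and stop.

{ a, f, g, h, m, p }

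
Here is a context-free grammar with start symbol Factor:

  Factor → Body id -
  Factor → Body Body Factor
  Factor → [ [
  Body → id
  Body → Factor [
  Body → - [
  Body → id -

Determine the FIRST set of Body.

Body → id contributes {id}.
From Body → Factor [: add FIRST(Factor) = { -, [, id }.
Body → - [ contributes {-}.
Body → id - contributes {id}.
Union: FIRST(Body) = { -, [, id }.

{ -, [, id }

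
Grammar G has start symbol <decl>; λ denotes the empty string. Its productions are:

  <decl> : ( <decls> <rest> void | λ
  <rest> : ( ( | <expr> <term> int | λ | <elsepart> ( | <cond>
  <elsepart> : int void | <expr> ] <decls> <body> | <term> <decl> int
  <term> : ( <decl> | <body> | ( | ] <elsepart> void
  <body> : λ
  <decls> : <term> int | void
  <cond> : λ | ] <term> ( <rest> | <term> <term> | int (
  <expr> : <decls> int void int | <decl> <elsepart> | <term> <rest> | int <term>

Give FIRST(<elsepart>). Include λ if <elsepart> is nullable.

<elsepart> : int void contributes {int}.
From <elsepart> : <expr> ] <decls> <body>: <expr> nullable, take FIRST(<expr>) ∪ {]} = { (, ], int, void }.
From <elsepart> : <term> <decl> int: <term>, <decl> nullable, take FIRST(<term>) ∪ FIRST(<decl>) ∪ {int} = { (, ], int }.
Union: FIRST(<elsepart>) = { (, ], int, void }.

{ (, ], int, void }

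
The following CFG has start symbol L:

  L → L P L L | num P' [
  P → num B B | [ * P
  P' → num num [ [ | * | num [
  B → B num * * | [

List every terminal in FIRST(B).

{ [ }

From B → B num * *: add FIRST(B) = { [ }.
B → [ contributes {[}.
Union: FIRST(B) = { [ }.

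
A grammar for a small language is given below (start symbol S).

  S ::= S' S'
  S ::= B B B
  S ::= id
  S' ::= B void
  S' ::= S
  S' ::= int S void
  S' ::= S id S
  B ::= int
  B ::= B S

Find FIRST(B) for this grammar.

B ::= int contributes {int}.
From B ::= B S: add FIRST(B) = { int }.
Union: FIRST(B) = { int }.

{ int }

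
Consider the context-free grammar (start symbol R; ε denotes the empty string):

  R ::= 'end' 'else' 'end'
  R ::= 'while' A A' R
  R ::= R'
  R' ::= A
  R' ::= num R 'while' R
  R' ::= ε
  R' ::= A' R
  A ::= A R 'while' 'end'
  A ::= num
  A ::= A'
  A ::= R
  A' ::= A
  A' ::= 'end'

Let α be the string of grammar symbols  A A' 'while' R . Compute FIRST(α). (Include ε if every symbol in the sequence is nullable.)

{ 'end', 'while', num }

Add FIRST(A)\{ε} = { 'end', 'while', num }; A is nullable, continue.
Add FIRST(A')\{ε} = { 'end', 'while', num }; A' is nullable, continue.
'while' is a terminal; add {'while'} and stop.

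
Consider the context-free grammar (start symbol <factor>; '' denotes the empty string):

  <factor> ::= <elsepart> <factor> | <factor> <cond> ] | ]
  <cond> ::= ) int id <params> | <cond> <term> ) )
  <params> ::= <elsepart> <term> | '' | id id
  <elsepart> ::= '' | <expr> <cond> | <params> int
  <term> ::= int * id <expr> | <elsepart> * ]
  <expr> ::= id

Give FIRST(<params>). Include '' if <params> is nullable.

{ *, id, int, '' }

From <params> ::= <elsepart> <term>: <elsepart> nullable, take FIRST(<elsepart>) ∪ FIRST(<term>) = { *, id, int }.
<params> ::= '' contributes ''.
<params> ::= id id contributes {id}.
Union: FIRST(<params>) = { *, id, int, '' }.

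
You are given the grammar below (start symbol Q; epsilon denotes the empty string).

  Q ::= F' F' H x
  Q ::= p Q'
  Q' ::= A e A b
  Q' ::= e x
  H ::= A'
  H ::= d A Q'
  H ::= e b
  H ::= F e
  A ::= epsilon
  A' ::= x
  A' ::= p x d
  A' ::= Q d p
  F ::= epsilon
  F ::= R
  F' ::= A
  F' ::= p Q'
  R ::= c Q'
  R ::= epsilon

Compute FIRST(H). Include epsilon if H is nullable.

{ c, d, e, p, x }

From H ::= A': add FIRST(A') = { c, d, e, p, x }.
H ::= d A Q' contributes {d}.
H ::= e b contributes {e}.
From H ::= F e: F nullable, take FIRST(F) ∪ {e} = { c, e }.
Union: FIRST(H) = { c, d, e, p, x }.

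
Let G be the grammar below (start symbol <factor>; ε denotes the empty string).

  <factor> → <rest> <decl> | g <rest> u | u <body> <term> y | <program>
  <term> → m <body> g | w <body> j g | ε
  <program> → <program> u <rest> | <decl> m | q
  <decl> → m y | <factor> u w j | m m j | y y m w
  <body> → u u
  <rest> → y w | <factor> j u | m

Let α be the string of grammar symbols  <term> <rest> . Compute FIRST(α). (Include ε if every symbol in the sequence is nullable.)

Add FIRST(<term>)\{ε} = { m, w }; <term> is nullable, continue.
Add FIRST(<rest>) = { g, m, q, u, y }; <rest> is not nullable, stop.

{ g, m, q, u, w, y }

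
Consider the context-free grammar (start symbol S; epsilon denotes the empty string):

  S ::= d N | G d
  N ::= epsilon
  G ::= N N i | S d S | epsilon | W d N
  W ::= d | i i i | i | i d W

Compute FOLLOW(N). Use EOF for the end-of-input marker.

In S ::= d N: N is at the end, add FOLLOW(S) = { EOF, d }.
In G ::= N N i: add FIRST(N i) = { i }.
In G ::= N N i: add FIRST(i) = { i }.
In G ::= W d N: N is at the end, add FOLLOW(G) = { d }.
Union: FOLLOW(N) = { EOF, d, i }.

{ EOF, d, i }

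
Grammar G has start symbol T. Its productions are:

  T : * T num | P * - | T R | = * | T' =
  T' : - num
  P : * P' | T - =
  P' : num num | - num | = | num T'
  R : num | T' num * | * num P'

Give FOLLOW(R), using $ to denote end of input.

{ $, *, -, num }

In T : T R: R is at the end, add FOLLOW(T) = { $, *, -, num }.
Union: FOLLOW(R) = { $, *, -, num }.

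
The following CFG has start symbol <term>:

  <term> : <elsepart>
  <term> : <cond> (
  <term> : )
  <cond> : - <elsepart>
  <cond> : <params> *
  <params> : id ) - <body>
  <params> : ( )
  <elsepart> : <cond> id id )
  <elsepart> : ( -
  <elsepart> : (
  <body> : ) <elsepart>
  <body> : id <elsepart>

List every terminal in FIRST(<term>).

{ (, ), -, id }

From <term> : <elsepart>: add FIRST(<elsepart>) = { (, -, id }.
From <term> : <cond> (: add FIRST(<cond>) = { (, -, id }.
<term> : ) contributes {)}.
Union: FIRST(<term>) = { (, ), -, id }.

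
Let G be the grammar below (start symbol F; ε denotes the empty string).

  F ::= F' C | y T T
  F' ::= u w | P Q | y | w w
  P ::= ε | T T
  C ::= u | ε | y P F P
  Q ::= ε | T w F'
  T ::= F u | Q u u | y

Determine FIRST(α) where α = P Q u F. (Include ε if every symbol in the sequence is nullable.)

{ u, w, y }

Add FIRST(P)\{ε} = { u, w, y }; P is nullable, continue.
Add FIRST(Q)\{ε} = { u, w, y }; Q is nullable, continue.
u is a terminal; add {u} and stop.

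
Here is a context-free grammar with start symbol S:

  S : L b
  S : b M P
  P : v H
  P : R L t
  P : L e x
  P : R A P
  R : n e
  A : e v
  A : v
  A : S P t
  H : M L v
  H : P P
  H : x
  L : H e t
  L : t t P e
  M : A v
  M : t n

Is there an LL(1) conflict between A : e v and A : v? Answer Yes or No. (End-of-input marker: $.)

FIRST(e v) = { e } and FIRST(v) = { v }.
The FIRST sets are disjoint and neither alternative is nullable — no conflict.

No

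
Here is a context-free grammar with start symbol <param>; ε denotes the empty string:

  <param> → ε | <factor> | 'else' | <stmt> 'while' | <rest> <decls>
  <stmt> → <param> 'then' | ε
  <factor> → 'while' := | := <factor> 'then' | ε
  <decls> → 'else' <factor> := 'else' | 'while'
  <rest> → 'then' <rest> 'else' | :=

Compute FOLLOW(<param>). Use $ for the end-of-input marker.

{ $, 'then' }

<param> is the start symbol, so $ ∈ FOLLOW(<param>).
In <stmt> → <param> 'then': add FIRST('then') = { 'then' }.
Union: FOLLOW(<param>) = { $, 'then' }.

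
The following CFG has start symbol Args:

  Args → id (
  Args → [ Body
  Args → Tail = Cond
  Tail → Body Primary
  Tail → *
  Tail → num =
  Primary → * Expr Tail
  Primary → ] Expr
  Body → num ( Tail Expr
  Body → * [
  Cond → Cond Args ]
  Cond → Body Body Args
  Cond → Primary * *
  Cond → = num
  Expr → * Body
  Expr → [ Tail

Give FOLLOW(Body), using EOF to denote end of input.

{ EOF, *, =, [, ], id, num }

In Args → [ Body: Body is at the end, add FOLLOW(Args) = { EOF, *, [, ], id, num }.
In Tail → Body Primary: add FIRST(Primary) = { *, ] }.
In Cond → Body Body Args: add FIRST(Body Args) = { *, num }.
In Cond → Body Body Args: add FIRST(Args) = { *, [, id, num }.
In Expr → * Body: Body is at the end, add FOLLOW(Expr) = { EOF, *, =, [, ], id, num }.
Union: FOLLOW(Body) = { EOF, *, =, [, ], id, num }.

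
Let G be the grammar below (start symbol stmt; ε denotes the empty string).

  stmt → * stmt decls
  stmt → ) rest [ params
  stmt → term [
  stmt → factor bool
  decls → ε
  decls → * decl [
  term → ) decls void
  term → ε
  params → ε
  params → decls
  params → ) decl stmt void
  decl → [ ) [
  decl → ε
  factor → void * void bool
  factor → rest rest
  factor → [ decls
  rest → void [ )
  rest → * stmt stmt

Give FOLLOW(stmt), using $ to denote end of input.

stmt is the start symbol, so $ ∈ FOLLOW(stmt).
In stmt → * stmt decls: add FIRST(decls)\{ε} = { * }.
  Since decls is nullable, also add FOLLOW(stmt) = { $, ), *, [, bool, void }.
In params → ) decl stmt void: add FIRST(void) = { void }.
In rest → * stmt stmt: add FIRST(stmt) = { ), *, [, void }.
In rest → * stmt stmt: stmt is at the end, add FOLLOW(rest) = { *, [, bool, void }.
Union: FOLLOW(stmt) = { $, ), *, [, bool, void }.

{ $, ), *, [, bool, void }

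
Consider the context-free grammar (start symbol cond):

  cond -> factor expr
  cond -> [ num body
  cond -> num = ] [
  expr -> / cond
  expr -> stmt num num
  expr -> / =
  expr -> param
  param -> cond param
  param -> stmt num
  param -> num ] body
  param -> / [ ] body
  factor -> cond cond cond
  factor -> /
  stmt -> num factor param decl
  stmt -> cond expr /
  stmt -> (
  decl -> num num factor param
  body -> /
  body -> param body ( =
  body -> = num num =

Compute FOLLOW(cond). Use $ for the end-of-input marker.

{ $, (, /, [, num }

cond is the start symbol, so $ ∈ FOLLOW(cond).
In expr -> / cond: cond is at the end, add FOLLOW(expr) = { $, (, /, [, num }.
In param -> cond param: add FIRST(param) = { (, /, [, num }.
In factor -> cond cond cond: add FIRST(cond cond) = { /, [, num }.
In factor -> cond cond cond: add FIRST(cond) = { /, [, num }.
In factor -> cond cond cond: cond is at the end, add FOLLOW(factor) = { (, /, [, num }.
In stmt -> cond expr /: add FIRST(expr /) = { (, /, [, num }.
Union: FOLLOW(cond) = { $, (, /, [, num }.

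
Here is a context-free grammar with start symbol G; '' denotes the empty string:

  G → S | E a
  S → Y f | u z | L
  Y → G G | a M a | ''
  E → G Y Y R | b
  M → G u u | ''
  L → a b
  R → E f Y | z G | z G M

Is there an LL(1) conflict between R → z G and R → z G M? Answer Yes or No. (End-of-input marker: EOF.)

Yes

FIRST(z G) = { z } and FIRST(z G M) = { z }.
Both contain z, so the two alternatives are not disjoint — LL(1) conflict.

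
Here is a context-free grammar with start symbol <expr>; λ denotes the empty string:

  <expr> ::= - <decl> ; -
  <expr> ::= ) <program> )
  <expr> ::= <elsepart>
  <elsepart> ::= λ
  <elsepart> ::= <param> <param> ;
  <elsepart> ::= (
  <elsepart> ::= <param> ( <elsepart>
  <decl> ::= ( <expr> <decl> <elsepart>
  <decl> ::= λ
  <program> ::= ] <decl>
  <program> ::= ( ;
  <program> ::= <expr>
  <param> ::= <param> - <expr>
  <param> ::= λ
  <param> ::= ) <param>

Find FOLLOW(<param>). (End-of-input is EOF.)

In <elsepart> ::= <param> <param> ;: add FIRST(<param> ;) = { ), -, ; }.
In <elsepart> ::= <param> <param> ;: add FIRST(;) = { ; }.
In <elsepart> ::= <param> ( <elsepart>: add FIRST(( <elsepart>) = { ( }.
In <param> ::= <param> - <expr>: add FIRST(- <expr>) = { - }.
In <param> ::= ) <param>: <param> is at the end, add FOLLOW(<param>) = { (, ), -, ; }.
Union: FOLLOW(<param>) = { (, ), -, ; }.

{ (, ), -, ; }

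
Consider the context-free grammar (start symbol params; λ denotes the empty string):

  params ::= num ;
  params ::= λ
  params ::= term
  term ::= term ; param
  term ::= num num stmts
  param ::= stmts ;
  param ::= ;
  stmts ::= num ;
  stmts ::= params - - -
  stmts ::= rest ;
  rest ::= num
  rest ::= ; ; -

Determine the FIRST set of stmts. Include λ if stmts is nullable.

stmts ::= num ; contributes {num}.
From stmts ::= params - - -: params nullable, take FIRST(params) ∪ {-} = { -, num }.
From stmts ::= rest ;: add FIRST(rest) = { ;, num }.
Union: FIRST(stmts) = { -, ;, num }.

{ -, ;, num }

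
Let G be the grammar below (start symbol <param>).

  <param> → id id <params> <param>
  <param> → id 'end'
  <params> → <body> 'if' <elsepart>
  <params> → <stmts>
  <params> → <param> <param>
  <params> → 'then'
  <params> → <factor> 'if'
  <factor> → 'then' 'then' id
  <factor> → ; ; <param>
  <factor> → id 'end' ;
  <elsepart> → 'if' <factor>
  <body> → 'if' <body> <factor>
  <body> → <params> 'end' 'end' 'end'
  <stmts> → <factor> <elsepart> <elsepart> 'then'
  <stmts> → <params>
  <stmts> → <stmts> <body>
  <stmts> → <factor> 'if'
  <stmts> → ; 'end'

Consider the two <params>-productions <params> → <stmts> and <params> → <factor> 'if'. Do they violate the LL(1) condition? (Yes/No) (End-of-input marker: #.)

FIRST(<stmts>) = { 'if', 'then', ;, id } and FIRST(<factor> 'if') = { 'then', ;, id }.
Both contain 'then', so the two alternatives are not disjoint — LL(1) conflict.

Yes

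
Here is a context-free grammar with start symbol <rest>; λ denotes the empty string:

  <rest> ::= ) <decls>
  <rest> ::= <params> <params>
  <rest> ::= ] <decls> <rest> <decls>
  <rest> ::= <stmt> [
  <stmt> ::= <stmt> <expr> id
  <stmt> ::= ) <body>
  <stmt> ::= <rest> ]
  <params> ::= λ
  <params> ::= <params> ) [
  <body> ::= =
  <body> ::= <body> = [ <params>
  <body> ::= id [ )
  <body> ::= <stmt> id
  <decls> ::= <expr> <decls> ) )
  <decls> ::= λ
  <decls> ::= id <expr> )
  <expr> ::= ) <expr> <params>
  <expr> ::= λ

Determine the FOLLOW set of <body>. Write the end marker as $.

In <stmt> ::= ) <body>: <body> is at the end, add FOLLOW(<stmt>) = { ), [, id }.
In <body> ::= <body> = [ <params>: add FIRST(= [ <params>) = { = }.
Union: FOLLOW(<body>) = { ), =, [, id }.

{ ), =, [, id }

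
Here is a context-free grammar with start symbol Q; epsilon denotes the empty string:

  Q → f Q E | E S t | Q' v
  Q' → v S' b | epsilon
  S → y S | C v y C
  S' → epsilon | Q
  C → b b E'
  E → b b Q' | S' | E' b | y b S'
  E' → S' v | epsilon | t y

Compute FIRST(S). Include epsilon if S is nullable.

S → y S contributes {y}.
From S → C v y C: add FIRST(C) = { b }.
Union: FIRST(S) = { b, y }.

{ b, y }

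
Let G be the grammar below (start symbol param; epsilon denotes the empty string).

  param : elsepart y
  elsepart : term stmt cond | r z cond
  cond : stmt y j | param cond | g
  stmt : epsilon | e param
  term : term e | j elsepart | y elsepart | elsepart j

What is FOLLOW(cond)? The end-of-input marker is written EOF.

In elsepart : term stmt cond: cond is at the end, add FOLLOW(elsepart) = { e, g, j, r, y }.
In elsepart : r z cond: cond is at the end, add FOLLOW(elsepart) = { e, g, j, r, y }.
In cond : param cond: cond is at the end, add FOLLOW(cond) = { e, g, j, r, y }.
Union: FOLLOW(cond) = { e, g, j, r, y }.

{ e, g, j, r, y }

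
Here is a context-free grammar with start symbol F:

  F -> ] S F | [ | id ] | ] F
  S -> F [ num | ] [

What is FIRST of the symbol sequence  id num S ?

{ id }

id is a terminal; add {id} and stop.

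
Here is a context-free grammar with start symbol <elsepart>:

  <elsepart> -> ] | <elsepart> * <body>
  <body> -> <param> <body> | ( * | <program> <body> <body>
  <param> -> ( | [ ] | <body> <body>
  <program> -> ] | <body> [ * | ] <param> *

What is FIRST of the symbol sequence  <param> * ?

{ (, [, ] }

Add FIRST(<param>) = { (, [, ] }; <param> is not nullable, stop.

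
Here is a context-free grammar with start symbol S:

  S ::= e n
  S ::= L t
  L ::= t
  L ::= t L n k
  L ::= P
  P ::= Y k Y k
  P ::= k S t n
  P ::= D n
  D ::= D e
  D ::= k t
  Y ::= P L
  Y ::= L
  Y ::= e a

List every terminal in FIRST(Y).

From Y ::= P L: add FIRST(P) = { e, k, t }.
From Y ::= L: add FIRST(L) = { e, k, t }.
Y ::= e a contributes {e}.
Union: FIRST(Y) = { e, k, t }.

{ e, k, t }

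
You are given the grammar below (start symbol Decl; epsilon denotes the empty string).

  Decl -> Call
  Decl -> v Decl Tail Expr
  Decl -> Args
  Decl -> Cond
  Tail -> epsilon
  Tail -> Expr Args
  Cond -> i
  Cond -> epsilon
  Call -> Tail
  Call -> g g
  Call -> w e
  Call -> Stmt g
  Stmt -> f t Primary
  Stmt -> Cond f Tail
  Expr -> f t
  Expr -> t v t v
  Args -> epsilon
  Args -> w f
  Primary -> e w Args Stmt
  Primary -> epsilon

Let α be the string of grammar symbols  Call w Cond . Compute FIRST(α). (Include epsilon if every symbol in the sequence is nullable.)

{ f, g, i, t, w }

Add FIRST(Call)\{epsilon} = { f, g, i, t, w }; Call is nullable, continue.
w is a terminal; add {w} and stop.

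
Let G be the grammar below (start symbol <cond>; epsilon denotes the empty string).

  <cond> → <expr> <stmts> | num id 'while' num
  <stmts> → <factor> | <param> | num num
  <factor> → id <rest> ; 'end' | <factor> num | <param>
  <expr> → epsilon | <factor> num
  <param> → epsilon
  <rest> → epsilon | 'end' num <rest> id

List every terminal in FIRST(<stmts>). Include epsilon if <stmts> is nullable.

From <stmts> → <factor>: add FIRST(<factor>) = { id, num, epsilon } (including epsilon since <factor> is nullable).
From <stmts> → <param>: add FIRST(<param>) = { epsilon } (including epsilon since <param> is nullable).
<stmts> → num num contributes {num}.
Union: FIRST(<stmts>) = { id, num, epsilon }.

{ id, num, epsilon }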